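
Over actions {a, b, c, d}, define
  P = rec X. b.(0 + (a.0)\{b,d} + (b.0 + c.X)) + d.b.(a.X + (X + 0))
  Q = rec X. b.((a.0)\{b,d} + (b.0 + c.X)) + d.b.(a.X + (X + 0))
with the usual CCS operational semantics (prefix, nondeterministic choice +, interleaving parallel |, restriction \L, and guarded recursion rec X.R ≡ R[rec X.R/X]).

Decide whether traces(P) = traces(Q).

LTS(P): 6 reachable states
  p0 = rec X. b.(0 + (a.0)\{b,d} + (b.0 + c.X)) + d.b.(a.X + (X + 0)) | —b→ p1, —d→ p2
  p1 = 0 + (a.0)\{b,d} + (b.0 + c.(rec X. b.(0 + (a.0)\{b,d} + (b.0 + c.X)) + d.b.(a.X + (X + 0)))) | —a→ p3, —b→ p4, —c→ p0
  p2 = b.(a.(rec X. b.(0 + (a.0)\{b,d} + (b.0 + c.X)) + d.b.(a.X + (X + 0))) + ((rec X. b.(0 + (a.0)\{b,d} + (b.0 + c.X)) + d.b.(a.X + (X + 0))) + 0)) | —b→ p5
  p3 = 0\{b,d} | ∅
  p4 = 0 | ∅
  p5 = a.(rec X. b.(0 + (a.0)\{b,d} + (b.0 + c.X)) + d.b.(a.X + (X + 0))) + ((rec X. b.(0 + (a.0)\{b,d} + (b.0 + c.X)) + d.b.(a.X + (X + 0))) + 0) | —a→ p0, —b→ p1, —d→ p2
LTS(Q): 6 reachable states
  q0 = rec X. b.((a.0)\{b,d} + (b.0 + c.X)) + d.b.(a.X + (X + 0)) | —b→ q1, —d→ q2
  q1 = (a.0)\{b,d} + (b.0 + c.(rec X. b.((a.0)\{b,d} + (b.0 + c.X)) + d.b.(a.X + (X + 0)))) | —a→ q3, —b→ q4, —c→ q0
  q2 = b.(a.(rec X. b.((a.0)\{b,d} + (b.0 + c.X)) + d.b.(a.X + (X + 0))) + ((rec X. b.((a.0)\{b,d} + (b.0 + c.X)) + d.b.(a.X + (X + 0))) + 0)) | —b→ q5
  q3 = 0\{b,d} | ∅
  q4 = 0 | ∅
  q5 = a.(rec X. b.((a.0)\{b,d} + (b.0 + c.X)) + d.b.(a.X + (X + 0))) + ((rec X. b.((a.0)\{b,d} + (b.0 + c.X)) + d.b.(a.X + (X + 0))) + 0) | —a→ q0, —b→ q1, —d→ q2
Partition-refinement fixed point:
  B0 = {p0, q0}
  B1 = {p1, q1}
  B2 = {p3, p4, q3, q4}
  B3 = {p2, q2}
  B4 = {p5, q5}
p0 ∈ B0, q0 ∈ B0 → same block
Bisimilar ⇒ trace-equivalent.

YES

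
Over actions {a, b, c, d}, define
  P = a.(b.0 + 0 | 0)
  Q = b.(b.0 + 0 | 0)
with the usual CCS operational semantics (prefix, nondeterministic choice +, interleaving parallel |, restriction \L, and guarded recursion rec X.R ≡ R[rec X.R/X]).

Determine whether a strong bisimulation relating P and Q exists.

P's transition system — 3 states:
  m0 = a.(b.0 + 0 | 0) → -a-> m1
  m1 = b.0 + 0 | 0 → -b-> m2
  m2 = 0 → stopped
Q's transition system — 3 states:
  n0 = b.(b.0 + 0 | 0) → -b-> n1
  n1 = b.0 + 0 | 0 → -b-> n2
  n2 = 0 → stopped
Partition-refinement fixed point:
  B0 = {m0}
  B1 = {m1, n1}
  B2 = {m2, n2}
  B3 = {n0}
m0 ∈ B0, n0 ∈ B3 → different blocks

NO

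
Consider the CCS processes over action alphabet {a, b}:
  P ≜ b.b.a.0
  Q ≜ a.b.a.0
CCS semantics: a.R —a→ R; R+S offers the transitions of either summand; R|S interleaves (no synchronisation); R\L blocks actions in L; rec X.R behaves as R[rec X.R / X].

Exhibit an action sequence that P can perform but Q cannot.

b

P's transition system — 4 states:
  m0 = b.b.a.0 → --b--▸ m1
  m1 = b.a.0 → --b--▸ m2
  m2 = a.0 → --a--▸ m3
  m3 = 0 → ·
Q's transition system — 4 states:
  n0 = a.b.a.0 → --a--▸ n1
  n1 = b.a.0 → --b--▸ n2
  n2 = a.0 → --a--▸ n3
  n3 = 0 → ·
Executing b from P (initial set {m0}):
  after b @ step 1: {m1}
  P completes σ.
Executing b from Q (initial set {n0}):
  after b @ step 1: no successor for Q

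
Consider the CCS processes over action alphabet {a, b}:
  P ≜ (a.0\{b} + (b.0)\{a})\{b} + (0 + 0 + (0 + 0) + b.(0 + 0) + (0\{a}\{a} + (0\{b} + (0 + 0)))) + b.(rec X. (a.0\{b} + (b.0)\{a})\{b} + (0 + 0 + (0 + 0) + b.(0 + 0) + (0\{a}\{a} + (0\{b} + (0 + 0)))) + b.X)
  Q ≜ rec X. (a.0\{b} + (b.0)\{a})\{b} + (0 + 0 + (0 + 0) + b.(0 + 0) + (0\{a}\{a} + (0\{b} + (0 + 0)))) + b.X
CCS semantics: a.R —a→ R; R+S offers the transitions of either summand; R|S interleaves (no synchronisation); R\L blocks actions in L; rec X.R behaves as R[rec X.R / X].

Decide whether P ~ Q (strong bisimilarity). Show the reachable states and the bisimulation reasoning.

Reachable graph of P (4 states):
  m0 = (a.0\{b} + (b.0)\{a})\{b} + (0 + 0 + (0 + 0) + b.(0 + 0) + (0\{a}\{a} + (0\{b} + (0 + 0)))) + b.(rec X. (a.0\{b} + (b.0)\{a})\{b} + (0 + 0 + (0 + 0) + b.(0 + 0) + (0\{a}\{a} + (0\{b} + (0 + 0)))) + b.X) | --a--▸ m1, --b--▸ m2, --b--▸ m3
  m1 = 0\{b}\{b} | ·
  m2 = 0 + 0 | ·
  m3 = rec X. (a.0\{b} + (b.0)\{a})\{b} + (0 + 0 + (0 + 0) + b.(0 + 0) + (0\{a}\{a} + (0\{b} + (0 + 0)))) + b.X | --a--▸ m1, --b--▸ m2, --b--▸ m3
Reachable graph of Q (3 states):
  n0 = rec X. (a.0\{b} + (b.0)\{a})\{b} + (0 + 0 + (0 + 0) + b.(0 + 0) + (0\{a}\{a} + (0\{b} + (0 + 0)))) + b.X | --a--▸ n1, --b--▸ n0, --b--▸ n2
  n1 = 0\{b}\{b} | ·
  n2 = 0 + 0 | ·
Bisimilarity quotient blocks:
  B0 = {m0, m3, n0}
  B1 = {m1, m2, n1, n2}
m0 ∈ B0, n0 ∈ B0 → same block

P ~ Q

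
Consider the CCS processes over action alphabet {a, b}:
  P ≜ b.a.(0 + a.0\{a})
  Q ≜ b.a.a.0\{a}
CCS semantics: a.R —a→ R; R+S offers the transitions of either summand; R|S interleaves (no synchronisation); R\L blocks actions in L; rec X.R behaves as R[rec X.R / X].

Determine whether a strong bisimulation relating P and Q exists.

LTS(P): 4 reachable states
  u0 = b.a.(0 + a.0\{a}) ⊢ =b=> u1
  u1 = a.(0 + a.0\{a}) ⊢ =a=> u2
  u2 = 0 + a.0\{a} ⊢ =a=> u3
  u3 = 0\{a} ⊢ deadlocked
LTS(Q): 4 reachable states
  v0 = b.a.a.0\{a} ⊢ =b=> v1
  v1 = a.a.0\{a} ⊢ =a=> v2
  v2 = a.0\{a} ⊢ =a=> v3
  v3 = 0\{a} ⊢ deadlocked
Coarsest stable partition (strong bisimilarity classes):
  B0 = {u0, v0}
  B1 = {u1, v1}
  B2 = {u2, v2}
  B3 = {u3, v3}
u0 ∈ B0, v0 ∈ B0 → same block

YES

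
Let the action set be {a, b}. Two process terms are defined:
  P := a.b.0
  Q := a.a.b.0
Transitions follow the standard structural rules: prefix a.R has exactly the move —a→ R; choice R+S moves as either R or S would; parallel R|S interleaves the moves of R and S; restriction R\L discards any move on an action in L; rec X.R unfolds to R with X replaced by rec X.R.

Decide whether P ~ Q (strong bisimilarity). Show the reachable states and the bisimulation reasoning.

P ≁ Q

LTS(P): 3 reachable states
  m0 = a.b.0 has moves ··a··> m1
  m1 = b.0 has moves ··b··> m2
  m2 = 0 has moves (no moves)
LTS(Q): 4 reachable states
  n0 = a.a.b.0 has moves ··a··> n1
  n1 = a.b.0 has moves ··a··> n2
  n2 = b.0 has moves ··b··> n3
  n3 = 0 has moves (no moves)
Bisimilarity quotient blocks:
  B0 = {m0, n1}
  B1 = {m1, n2}
  B2 = {m2, n3}
  B3 = {n0}
m0 ∈ B0, n0 ∈ B3 → different blocks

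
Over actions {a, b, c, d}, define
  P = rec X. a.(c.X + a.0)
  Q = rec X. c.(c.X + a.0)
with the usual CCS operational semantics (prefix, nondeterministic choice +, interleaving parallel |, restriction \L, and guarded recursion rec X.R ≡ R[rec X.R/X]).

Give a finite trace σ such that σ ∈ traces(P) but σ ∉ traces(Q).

Reachable graph of P (3 states):
  m0 = rec X. a.(c.X + a.0) has moves —a→ m1
  m1 = c.(rec X. a.(c.X + a.0)) + a.0 has moves —a→ m2, —c→ m0
  m2 = 0 has moves stopped
Reachable graph of Q (3 states):
  n0 = rec X. c.(c.X + a.0) has moves —c→ n1
  n1 = c.(rec X. c.(c.X + a.0)) + a.0 has moves —a→ n2, —c→ n0
  n2 = 0 has moves stopped
Executing a from P (initial set {m0}):
  after a @ step 1: {m1}
  — P admits the full trace.
Executing a from Q (initial set {n0}):
  after a @ step 1: no successor for Q

a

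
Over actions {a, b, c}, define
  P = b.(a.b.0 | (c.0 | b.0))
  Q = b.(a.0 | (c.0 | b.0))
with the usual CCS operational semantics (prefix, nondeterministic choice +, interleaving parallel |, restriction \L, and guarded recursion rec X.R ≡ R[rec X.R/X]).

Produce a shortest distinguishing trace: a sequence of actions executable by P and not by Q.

Reachable graph of P (13 states):
  m0 = b.(a.b.0 | (c.0 | b.0)) ⊢ -b-> m1
  m1 = a.b.0 | (c.0 | b.0) ⊢ -a-> m2, -b-> m3, -c-> m4
  m2 = b.0 | (c.0 | b.0) ⊢ -b-> m5, -b-> m6, -c-> m7
  m3 = a.b.0 | (c.0 | 0) ⊢ -a-> m6, -c-> m8
  m4 = a.b.0 | (0 | b.0) ⊢ -a-> m7, -b-> m8
  m5 = 0 | (c.0 | b.0) ⊢ -b-> m9, -c-> m10
  m6 = b.0 | (c.0 | 0) ⊢ -b-> m9, -c-> m11
  m7 = b.0 | (0 | b.0) ⊢ -b-> m10, -b-> m11
  m8 = a.b.0 | (0 | 0) ⊢ -a-> m11
  m9 = 0 | (c.0 | 0) ⊢ -c-> m12
  m10 = 0 | (0 | b.0) ⊢ -b-> m12
  m11 = b.0 | (0 | 0) ⊢ -b-> m12
  m12 = 0 | (0 | 0) ⊢ ·
Reachable graph of Q (9 states):
  n0 = b.(a.0 | (c.0 | b.0)) ⊢ -b-> n1
  n1 = a.0 | (c.0 | b.0) ⊢ -a-> n2, -b-> n3, -c-> n4
  n2 = 0 | (c.0 | b.0) ⊢ -b-> n5, -c-> n6
  n3 = a.0 | (c.0 | 0) ⊢ -a-> n5, -c-> n7
  n4 = a.0 | (0 | b.0) ⊢ -a-> n6, -b-> n7
  n5 = 0 | (c.0 | 0) ⊢ -c-> n8
  n6 = 0 | (0 | b.0) ⊢ -b-> n8
  n7 = a.0 | (0 | 0) ⊢ -a-> n8
  n8 = 0 | (0 | 0) ⊢ ·
Trace ⟨babb⟩ through P, begin at {m0}:
  after b @ step 1: {m1}
  after a @ step 2: {m2}
  after b @ step 3: {m5, m6}
  after b @ step 4: {m9}
  P completes σ.
Trace ⟨babb⟩ through Q, begin at {n0}:
  after b @ step 1: {n1}
  after a @ step 2: {n2}
  after b @ step 3: {n5}
  after b @ step 4: no successor for Q

babb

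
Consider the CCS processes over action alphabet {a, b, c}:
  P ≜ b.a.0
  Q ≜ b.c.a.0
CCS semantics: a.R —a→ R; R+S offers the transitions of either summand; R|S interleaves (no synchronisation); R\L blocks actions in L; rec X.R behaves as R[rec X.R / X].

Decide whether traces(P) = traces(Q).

P's transition system — 3 states:
  s0 = b.a.0 has moves --b--▸ s1
  s1 = a.0 has moves --a--▸ s2
  s2 = 0 has moves ·
Q's transition system — 4 states:
  t0 = b.c.a.0 has moves --b--▸ t1
  t1 = c.a.0 has moves --c--▸ t2
  t2 = a.0 has moves --a--▸ t3
  t3 = 0 has moves ·
Run σ = ⟨ba⟩ on P: start {s0}
  [1] b ⇒ {s1}
  [2] a ⇒ {s2}
  ✓ P
Run σ = ⟨ba⟩ on Q: start {t0}
  [1] b ⇒ {t1}
  [2] a ⇒ ∅ (Q stuck)

traces(P) ≠ traces(Q) — witness ⟨ba⟩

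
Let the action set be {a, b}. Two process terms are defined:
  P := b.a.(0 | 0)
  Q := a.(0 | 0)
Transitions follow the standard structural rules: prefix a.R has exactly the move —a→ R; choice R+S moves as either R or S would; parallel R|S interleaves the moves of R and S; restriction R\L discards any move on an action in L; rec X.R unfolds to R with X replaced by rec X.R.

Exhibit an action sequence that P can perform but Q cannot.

b

P's transition system — 3 states:
  p0 = b.a.(0 | 0) has moves ··b··> p1
  p1 = a.(0 | 0) has moves ··a··> p2
  p2 = 0 | 0 has moves ∅
Q's transition system — 2 states:
  q0 = a.(0 | 0) has moves ··a··> q1
  q1 = 0 | 0 has moves ∅
Trace ⟨b⟩ through P, begin at {p0}:
  step 1 (b): {p1}
  — P admits the full trace.
Trace ⟨b⟩ through Q, begin at {q0}:
  step 1 (b): no successor for Q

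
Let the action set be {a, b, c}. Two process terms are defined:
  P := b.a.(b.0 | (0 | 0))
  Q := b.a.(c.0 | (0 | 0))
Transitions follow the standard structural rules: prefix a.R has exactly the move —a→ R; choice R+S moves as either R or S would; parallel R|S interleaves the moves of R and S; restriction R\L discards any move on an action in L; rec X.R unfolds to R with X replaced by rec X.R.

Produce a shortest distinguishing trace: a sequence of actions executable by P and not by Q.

P's transition system — 4 states:
  p0 = b.a.(b.0 | (0 | 0)) ⊢ --b--▸ p1
  p1 = a.(b.0 | (0 | 0)) ⊢ --a--▸ p2
  p2 = b.0 | (0 | 0) ⊢ --b--▸ p3
  p3 = 0 | (0 | 0) ⊢ ·
Q's transition system — 4 states:
  q0 = b.a.(c.0 | (0 | 0)) ⊢ --b--▸ q1
  q1 = a.(c.0 | (0 | 0)) ⊢ --a--▸ q2
  q2 = c.0 | (0 | 0) ⊢ --c--▸ q3
  q3 = 0 | (0 | 0) ⊢ ·
Trace ⟨bab⟩ through P, begin at {p0}:
  step 1 (b): {p1}
  step 2 (a): {p2}
  step 3 (b): {p3}
  — P admits the full trace.
Trace ⟨bab⟩ through Q, begin at {q0}:
  step 1 (b): {q1}
  step 2 (a): {q2}
  step 3 (b): no successor for Q

bab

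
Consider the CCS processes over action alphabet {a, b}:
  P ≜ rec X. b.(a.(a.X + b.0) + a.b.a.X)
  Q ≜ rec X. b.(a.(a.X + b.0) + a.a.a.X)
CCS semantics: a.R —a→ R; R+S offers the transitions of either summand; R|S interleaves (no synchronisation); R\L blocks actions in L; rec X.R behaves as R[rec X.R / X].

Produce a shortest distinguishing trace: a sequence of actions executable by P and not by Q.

baba

P's transition system — 6 states:
  s0 = rec X. b.(a.(a.X + b.0) + a.b.a.X) → =b=> s1
  s1 = a.(a.(rec X. b.(a.(a.X + b.0) + a.b.a.X)) + b.0) + a.b.a.(rec X. b.(a.(a.X + b.0) + a.b.a.X)) → =a=> s2, =a=> s3
  s2 = a.(rec X. b.(a.(a.X + b.0) + a.b.a.X)) + b.0 → =a=> s0, =b=> s4
  s3 = b.a.(rec X. b.(a.(a.X + b.0) + a.b.a.X)) → =b=> s5
  s4 = 0 → (no moves)
  s5 = a.(rec X. b.(a.(a.X + b.0) + a.b.a.X)) → =a=> s0
Q's transition system — 6 states:
  t0 = rec X. b.(a.(a.X + b.0) + a.a.a.X) → =b=> t1
  t1 = a.(a.(rec X. b.(a.(a.X + b.0) + a.a.a.X)) + b.0) + a.a.a.(rec X. b.(a.(a.X + b.0) + a.a.a.X)) → =a=> t2, =a=> t3
  t2 = a.(rec X. b.(a.(a.X + b.0) + a.a.a.X)) + b.0 → =a=> t0, =b=> t4
  t3 = a.a.(rec X. b.(a.(a.X + b.0) + a.a.a.X)) → =a=> t5
  t4 = 0 → (no moves)
  t5 = a.(rec X. b.(a.(a.X + b.0) + a.a.a.X)) → =a=> t0
Run σ = ⟨baba⟩ on P: start {s0}
  [1] b ⇒ {s1}
  [2] a ⇒ {s2, s3}
  [3] b ⇒ {s4, s5}
  [4] a ⇒ {s0}
  P completes σ.
Run σ = ⟨baba⟩ on Q: start {t0}
  [1] b ⇒ {t1}
  [2] a ⇒ {t2, t3}
  [3] b ⇒ {t4}
  [4] a ⇒ no successor for Q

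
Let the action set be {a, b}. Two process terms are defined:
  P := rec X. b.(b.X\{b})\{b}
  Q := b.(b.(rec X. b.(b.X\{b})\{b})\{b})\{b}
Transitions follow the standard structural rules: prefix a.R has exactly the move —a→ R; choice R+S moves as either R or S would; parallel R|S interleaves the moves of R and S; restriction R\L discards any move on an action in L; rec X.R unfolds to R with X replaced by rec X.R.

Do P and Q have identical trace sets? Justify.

YES

LTS(P): 2 reachable states
  p0 = rec X. b.(b.X\{b})\{b} → -b-> p1
  p1 = (b.(rec X. b.(b.X\{b})\{b})\{b})\{b} → deadlocked
LTS(Q): 2 reachable states
  q0 = b.(b.(rec X. b.(b.X\{b})\{b})\{b})\{b} → -b-> q1
  q1 = (b.(rec X. b.(b.X\{b})\{b})\{b})\{b} → deadlocked
Partition-refinement fixed point:
  B0 = {p0, q0}
  B1 = {p1, q1}
p0 ∈ B0, q0 ∈ B0 → same block
Bisimilar ⇒ trace-equivalent.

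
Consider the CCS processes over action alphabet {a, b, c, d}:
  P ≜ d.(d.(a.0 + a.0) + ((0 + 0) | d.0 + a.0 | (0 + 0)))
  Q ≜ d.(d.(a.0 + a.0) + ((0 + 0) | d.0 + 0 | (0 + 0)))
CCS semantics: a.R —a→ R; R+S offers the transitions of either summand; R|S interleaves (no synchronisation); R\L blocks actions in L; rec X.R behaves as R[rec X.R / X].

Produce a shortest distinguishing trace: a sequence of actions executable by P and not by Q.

da

Reachable graph of P (6 states):
  p0 = d.(d.(a.0 + a.0) + ((0 + 0) | d.0 + a.0 | (0 + 0))) | -d-> p1
  p1 = d.(a.0 + a.0) + ((0 + 0) | d.0 + a.0 | (0 + 0)) | -a-> p2, -d-> p3, -d-> p4
  p2 = 0 | (0 + 0) | ∅
  p3 = (0 + 0) | 0 | ∅
  p4 = a.0 + a.0 | -a-> p5
  p5 = 0 | ∅
Reachable graph of Q (5 states):
  q0 = d.(d.(a.0 + a.0) + ((0 + 0) | d.0 + 0 | (0 + 0))) | -d-> q1
  q1 = d.(a.0 + a.0) + ((0 + 0) | d.0 + 0 | (0 + 0)) | -d-> q2, -d-> q3
  q2 = (0 + 0) | 0 | ∅
  q3 = a.0 + a.0 | -a-> q4
  q4 = 0 | ∅
Executing da from P (initial set {p0}):
  [1] d ⇒ {p1}
  [2] a ⇒ {p2}
  P completes σ.
Executing da from Q (initial set {q0}):
  [1] d ⇒ {q1}
  [2] a ⇒ ∅ (Q stuck)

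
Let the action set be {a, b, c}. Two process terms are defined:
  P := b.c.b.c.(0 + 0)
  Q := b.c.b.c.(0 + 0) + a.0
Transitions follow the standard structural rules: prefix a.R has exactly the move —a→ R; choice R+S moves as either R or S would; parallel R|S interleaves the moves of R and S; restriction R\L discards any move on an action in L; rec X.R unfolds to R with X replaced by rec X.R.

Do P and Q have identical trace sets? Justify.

LTS(P): 5 reachable states
  m0 = b.c.b.c.(0 + 0) | —b→ m1
  m1 = c.b.c.(0 + 0) | —c→ m2
  m2 = b.c.(0 + 0) | —b→ m3
  m3 = c.(0 + 0) | —c→ m4
  m4 = 0 + 0 | stopped
LTS(Q): 6 reachable states
  n0 = b.c.b.c.(0 + 0) + a.0 | —a→ n1, —b→ n2
  n1 = 0 | stopped
  n2 = c.b.c.(0 + 0) | —c→ n3
  n3 = b.c.(0 + 0) | —b→ n4
  n4 = c.(0 + 0) | —c→ n5
  n5 = 0 + 0 | stopped
Run σ = ⟨a⟩ on Q: start {n0}
  after a @ step 1: {n1}
  ✓ Q
Run σ = ⟨a⟩ on P: start {m0}
  after a @ step 1: no successor for P

NO — witness ⟨a⟩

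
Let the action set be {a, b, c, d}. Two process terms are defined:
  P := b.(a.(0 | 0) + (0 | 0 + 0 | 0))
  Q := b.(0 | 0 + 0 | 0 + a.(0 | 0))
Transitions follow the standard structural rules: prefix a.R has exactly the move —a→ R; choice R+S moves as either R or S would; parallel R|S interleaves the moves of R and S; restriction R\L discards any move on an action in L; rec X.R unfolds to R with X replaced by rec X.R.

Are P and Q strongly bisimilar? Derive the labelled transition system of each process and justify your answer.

LTS(P): 3 reachable states
  p0 = b.(a.(0 | 0) + (0 | 0 + 0 | 0)) has moves ··b··> p1
  p1 = a.(0 | 0) + (0 | 0 + 0 | 0) has moves ··a··> p2
  p2 = 0 | 0 has moves ∅
LTS(Q): 3 reachable states
  q0 = b.(0 | 0 + 0 | 0 + a.(0 | 0)) has moves ··b··> q1
  q1 = 0 | 0 + 0 | 0 + a.(0 | 0) has moves ··a··> q2
  q2 = 0 | 0 has moves ∅
Bisimilarity quotient blocks:
  B0 = {p0, q0}
  B1 = {p1, q1}
  B2 = {p2, q2}
p0 ∈ B0, q0 ∈ B0 → same block

bisimilar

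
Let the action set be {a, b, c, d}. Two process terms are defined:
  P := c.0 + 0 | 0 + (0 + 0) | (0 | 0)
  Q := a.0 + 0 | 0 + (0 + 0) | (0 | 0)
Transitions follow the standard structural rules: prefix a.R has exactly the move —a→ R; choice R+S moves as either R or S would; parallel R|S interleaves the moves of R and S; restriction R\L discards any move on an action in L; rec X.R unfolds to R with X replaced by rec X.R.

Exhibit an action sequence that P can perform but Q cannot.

LTS(P): 2 reachable states
  p0 = c.0 + 0 | 0 + (0 + 0) | (0 | 0) → ··c··> p1
  p1 = 0 → (no moves)
LTS(Q): 2 reachable states
  q0 = a.0 + 0 | 0 + (0 + 0) | (0 | 0) → ··a··> q1
  q1 = 0 → (no moves)
Run σ = ⟨c⟩ on P: start {p0}
  step 1 (c): {p1}
  ✓ P
Run σ = ⟨c⟩ on Q: start {q0}
  step 1 (c): no successor for Q

c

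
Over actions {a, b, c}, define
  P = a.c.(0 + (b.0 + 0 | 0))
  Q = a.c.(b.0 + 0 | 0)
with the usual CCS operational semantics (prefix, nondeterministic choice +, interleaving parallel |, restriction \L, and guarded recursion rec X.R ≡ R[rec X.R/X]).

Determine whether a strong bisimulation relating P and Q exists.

P's transition system — 4 states:
  p0 = a.c.(0 + (b.0 + 0 | 0)) ⊢ =a=> p1
  p1 = c.(0 + (b.0 + 0 | 0)) ⊢ =c=> p2
  p2 = 0 + (b.0 + 0 | 0) ⊢ =b=> p3
  p3 = 0 ⊢ ·
Q's transition system — 4 states:
  q0 = a.c.(b.0 + 0 | 0) ⊢ =a=> q1
  q1 = c.(b.0 + 0 | 0) ⊢ =c=> q2
  q2 = b.0 + 0 | 0 ⊢ =b=> q3
  q3 = 0 ⊢ ·
Coarsest stable partition (strong bisimilarity classes):
  B0 = {p0, q0}
  B1 = {p1, q1}
  B2 = {p2, q2}
  B3 = {p3, q3}
p0 ∈ B0, q0 ∈ B0 → same block

P ~ Q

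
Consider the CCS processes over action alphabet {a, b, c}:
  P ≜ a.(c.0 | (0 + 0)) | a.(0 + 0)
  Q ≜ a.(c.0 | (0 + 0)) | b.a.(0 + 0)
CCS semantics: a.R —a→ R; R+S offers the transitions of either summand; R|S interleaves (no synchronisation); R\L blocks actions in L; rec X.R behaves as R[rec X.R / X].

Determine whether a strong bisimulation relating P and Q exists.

P ≁ Q

LTS(P): 6 reachable states
  s0 = a.(c.0 | (0 + 0)) | a.(0 + 0) → --a--▸ s1, --a--▸ s2
  s1 = a.(c.0 | (0 + 0)) | (0 + 0) → --a--▸ s3
  s2 = c.0 | (0 + 0) | a.(0 + 0) → --a--▸ s3, --c--▸ s4
  s3 = c.0 | (0 + 0) | (0 + 0) → --c--▸ s5
  s4 = 0 | (0 + 0) | a.(0 + 0) → --a--▸ s5
  s5 = 0 | (0 + 0) | (0 + 0) → (no moves)
LTS(Q): 9 reachable states
  t0 = a.(c.0 | (0 + 0)) | b.a.(0 + 0) → --a--▸ t1, --b--▸ t2
  t1 = c.0 | (0 + 0) | b.a.(0 + 0) → --b--▸ t3, --c--▸ t4
  t2 = a.(c.0 | (0 + 0)) | a.(0 + 0) → --a--▸ t3, --a--▸ t5
  t3 = c.0 | (0 + 0) | a.(0 + 0) → --a--▸ t6, --c--▸ t7
  t4 = 0 | (0 + 0) | b.a.(0 + 0) → --b--▸ t7
  t5 = a.(c.0 | (0 + 0)) | (0 + 0) → --a--▸ t6
  t6 = c.0 | (0 + 0) | (0 + 0) → --c--▸ t8
  t7 = 0 | (0 + 0) | a.(0 + 0) → --a--▸ t8
  t8 = 0 | (0 + 0) | (0 + 0) → (no moves)
Bisimilarity quotient blocks:
  B0 = {s0, t2}
  B1 = {s1, t5}
  B2 = {s3, t6}
  B3 = {s5, t8}
  B4 = {s2, t3}
  B5 = {s4, t7}
  B6 = {t0}
  B7 = {t1}
  B8 = {t4}
s0 ∈ B0, t0 ∈ B6 → different blocks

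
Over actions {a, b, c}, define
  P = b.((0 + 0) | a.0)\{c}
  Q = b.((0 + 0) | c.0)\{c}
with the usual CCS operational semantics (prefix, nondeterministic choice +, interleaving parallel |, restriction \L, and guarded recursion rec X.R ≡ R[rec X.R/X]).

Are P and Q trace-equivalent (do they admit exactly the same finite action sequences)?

traces(P) ≠ traces(Q) — witness ⟨ba⟩

LTS(P): 3 reachable states
  m0 = b.((0 + 0) | a.0)\{c} → --b--▸ m1
  m1 = ((0 + 0) | a.0)\{c} → --a--▸ m2
  m2 = ((0 + 0) | 0)\{c} → ∅
LTS(Q): 2 reachable states
  n0 = b.((0 + 0) | c.0)\{c} → --b--▸ n1
  n1 = ((0 + 0) | c.0)\{c} → ∅
Run σ = ⟨ba⟩ on P: start {m0}
  after b @ step 1: {m1}
  after a @ step 2: {m2}
  P completes σ.
Run σ = ⟨ba⟩ on Q: start {n0}
  after b @ step 1: {n1}
  after a @ step 2: no successor for Q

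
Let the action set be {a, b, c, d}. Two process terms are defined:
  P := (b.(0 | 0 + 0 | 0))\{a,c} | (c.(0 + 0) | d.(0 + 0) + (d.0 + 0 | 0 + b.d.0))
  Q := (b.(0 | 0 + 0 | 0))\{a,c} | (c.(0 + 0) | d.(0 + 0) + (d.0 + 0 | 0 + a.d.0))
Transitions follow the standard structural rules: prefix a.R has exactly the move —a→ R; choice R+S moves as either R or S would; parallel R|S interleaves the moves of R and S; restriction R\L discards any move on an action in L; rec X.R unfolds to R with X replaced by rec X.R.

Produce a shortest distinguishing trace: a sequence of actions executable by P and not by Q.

LTS(P): 12 reachable states
  p0 = (b.(0 | 0 + 0 | 0))\{a,c} | (c.(0 + 0) | d.(0 + 0) + (d.0 + 0 | 0 + b.d.0)) | —b→ p1, —b→ p2, —c→ p3, —d→ p4, —d→ p5
  p1 = (0 | 0 + 0 | 0)\{a,c} | (c.(0 + 0) | d.(0 + 0) + (d.0 + 0 | 0 + b.d.0)) | —b→ p6, —c→ p7, —d→ p8, —d→ p9
  p2 = (b.(0 | 0 + 0 | 0))\{a,c} | d.0 | —b→ p6, —d→ p5
  p3 = (b.(0 | 0 + 0 | 0))\{a,c} | ((0 + 0) | d.(0 + 0)) | —b→ p7, —d→ p10
  p4 = (b.(0 | 0 + 0 | 0))\{a,c} | (c.(0 + 0) | (0 + 0)) | —b→ p8, —c→ p10
  p5 = (b.(0 | 0 + 0 | 0))\{a,c} | 0 | —b→ p9
  p6 = (0 | 0 + 0 | 0)\{a,c} | d.0 | —d→ p9
  p7 = (0 | 0 + 0 | 0)\{a,c} | ((0 + 0) | d.(0 + 0)) | —d→ p11
  p8 = (0 | 0 + 0 | 0)\{a,c} | (c.(0 + 0) | (0 + 0)) | —c→ p11
  p9 = (0 | 0 + 0 | 0)\{a,c} | 0 | (no moves)
  p10 = (b.(0 | 0 + 0 | 0))\{a,c} | ((0 + 0) | (0 + 0)) | —b→ p11
  p11 = (0 | 0 + 0 | 0)\{a,c} | ((0 + 0) | (0 + 0)) | (no moves)
LTS(Q): 12 reachable states
  q0 = (b.(0 | 0 + 0 | 0))\{a,c} | (c.(0 + 0) | d.(0 + 0) + (d.0 + 0 | 0 + a.d.0)) | —a→ q1, —b→ q2, —c→ q3, —d→ q4, —d→ q5
  q1 = (b.(0 | 0 + 0 | 0))\{a,c} | d.0 | —b→ q6, —d→ q5
  q2 = (0 | 0 + 0 | 0)\{a,c} | (c.(0 + 0) | d.(0 + 0) + (d.0 + 0 | 0 + a.d.0)) | —a→ q6, —c→ q7, —d→ q8, —d→ q9
  q3 = (b.(0 | 0 + 0 | 0))\{a,c} | ((0 + 0) | d.(0 + 0)) | —b→ q7, —d→ q10
  q4 = (b.(0 | 0 + 0 | 0))\{a,c} | (c.(0 + 0) | (0 + 0)) | —b→ q8, —c→ q10
  q5 = (b.(0 | 0 + 0 | 0))\{a,c} | 0 | —b→ q9
  q6 = (0 | 0 + 0 | 0)\{a,c} | d.0 | —d→ q9
  q7 = (0 | 0 + 0 | 0)\{a,c} | ((0 + 0) | d.(0 + 0)) | —d→ q11
  q8 = (0 | 0 + 0 | 0)\{a,c} | (c.(0 + 0) | (0 + 0)) | —c→ q11
  q9 = (0 | 0 + 0 | 0)\{a,c} | 0 | (no moves)
  q10 = (b.(0 | 0 + 0 | 0))\{a,c} | ((0 + 0) | (0 + 0)) | —b→ q11
  q11 = (0 | 0 + 0 | 0)\{a,c} | ((0 + 0) | (0 + 0)) | (no moves)
Trace ⟨bb⟩ through P, begin at {p0}:
  step 1 (b): {p1, p2}
  step 2 (b): {p6}
  ✓ P
Trace ⟨bb⟩ through Q, begin at {q0}:
  step 1 (b): {q2}
  step 2 (b): ∅  — Q cannot continue

bb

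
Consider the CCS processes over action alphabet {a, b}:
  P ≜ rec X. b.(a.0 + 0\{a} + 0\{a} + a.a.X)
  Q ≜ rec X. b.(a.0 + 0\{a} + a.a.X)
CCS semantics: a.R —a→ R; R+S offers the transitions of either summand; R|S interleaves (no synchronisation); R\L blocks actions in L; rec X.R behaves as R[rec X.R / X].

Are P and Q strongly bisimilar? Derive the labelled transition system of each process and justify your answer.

P ~ Q

Reachable graph of P (4 states):
  u0 = rec X. b.(a.0 + 0\{a} + 0\{a} + a.a.X) :: =b=> u1
  u1 = a.0 + 0\{a} + 0\{a} + a.a.(rec X. b.(a.0 + 0\{a} + 0\{a} + a.a.X)) :: =a=> u2, =a=> u3
  u2 = 0 :: (no moves)
  u3 = a.(rec X. b.(a.0 + 0\{a} + 0\{a} + a.a.X)) :: =a=> u0
Reachable graph of Q (4 states):
  v0 = rec X. b.(a.0 + 0\{a} + a.a.X) :: =b=> v1
  v1 = a.0 + 0\{a} + a.a.(rec X. b.(a.0 + 0\{a} + a.a.X)) :: =a=> v2, =a=> v3
  v2 = 0 :: (no moves)
  v3 = a.(rec X. b.(a.0 + 0\{a} + a.a.X)) :: =a=> v0
Partition-refinement fixed point:
  B0 = {u0, v0}
  B1 = {u1, v1}
  B2 = {u2, v2}
  B3 = {u3, v3}
u0 ∈ B0, v0 ∈ B0 → same block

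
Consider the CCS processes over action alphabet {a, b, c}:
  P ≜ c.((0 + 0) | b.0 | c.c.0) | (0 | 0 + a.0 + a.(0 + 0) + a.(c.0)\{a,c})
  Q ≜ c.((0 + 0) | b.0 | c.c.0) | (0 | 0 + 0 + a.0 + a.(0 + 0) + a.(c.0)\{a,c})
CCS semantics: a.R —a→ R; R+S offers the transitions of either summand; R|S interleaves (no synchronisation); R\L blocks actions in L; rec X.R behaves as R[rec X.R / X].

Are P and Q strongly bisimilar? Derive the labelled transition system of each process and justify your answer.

P's transition system — 28 states:
  s0 = c.((0 + 0) | b.0 | c.c.0) | (0 | 0 + a.0 + a.(0 + 0) + a.(c.0)\{a,c}) has moves -a-> s1, -a-> s2, -a-> s3, -c-> s4
  s1 = c.((0 + 0) | b.0 | c.c.0) | (0 + 0) has moves -c-> s5
  s2 = c.((0 + 0) | b.0 | c.c.0) | (c.0)\{a,c} has moves -c-> s6
  s3 = c.((0 + 0) | b.0 | c.c.0) | 0 has moves -c-> s7
  s4 = (0 + 0) | b.0 | c.c.0 | (0 | 0 + a.0 + a.(0 + 0) + a.(c.0)\{a,c}) has moves -a-> s5, -a-> s6, -a-> s7, -b-> s8, -c-> s9
  s5 = (0 + 0) | b.0 | c.c.0 | (0 + 0) has moves -b-> s10, -c-> s11
  s6 = (0 + 0) | b.0 | c.c.0 | (c.0)\{a,c} has moves -b-> s12, -c-> s13
  s7 = (0 + 0) | b.0 | c.c.0 | 0 has moves -b-> s14, -c-> s15
  s8 = (0 + 0) | 0 | c.c.0 | (0 | 0 + a.0 + a.(0 + 0) + a.(c.0)\{a,c}) has moves -a-> s10, -a-> s12, -a-> s14, -c-> s16
  s9 = (0 + 0) | b.0 | c.0 | (0 | 0 + a.0 + a.(0 + 0) + a.(c.0)\{a,c}) has moves -a-> s11, -a-> s13, -a-> s15, -b-> s16, -c-> s17
  s10 = (0 + 0) | 0 | c.c.0 | (0 + 0) has moves -c-> s18
  s11 = (0 + 0) | b.0 | c.0 | (0 + 0) has moves -b-> s18, -c-> s19
  s12 = (0 + 0) | 0 | c.c.0 | (c.0)\{a,c} has moves -c-> s20
  s13 = (0 + 0) | b.0 | c.0 | (c.0)\{a,c} has moves -b-> s20, -c-> s21
  s14 = (0 + 0) | 0 | c.c.0 | 0 has moves -c-> s22
  s15 = (0 + 0) | b.0 | c.0 | 0 has moves -b-> s22, -c-> s23
  s16 = (0 + 0) | 0 | c.0 | (0 | 0 + a.0 + a.(0 + 0) + a.(c.0)\{a,c}) has moves -a-> s18, -a-> s20, -a-> s22, -c-> s24
  s17 = (0 + 0) | b.0 | 0 | (0 | 0 + a.0 + a.(0 + 0) + a.(c.0)\{a,c}) has moves -a-> s19, -a-> s21, -a-> s23, -b-> s24
  s18 = (0 + 0) | 0 | c.0 | (0 + 0) has moves -c-> s25
  s19 = (0 + 0) | b.0 | 0 | (0 + 0) has moves -b-> s25
  s20 = (0 + 0) | 0 | c.0 | (c.0)\{a,c} has moves -c-> s26
  s21 = (0 + 0) | b.0 | 0 | (c.0)\{a,c} has moves -b-> s26
  s22 = (0 + 0) | 0 | c.0 | 0 has moves -c-> s27
  s23 = (0 + 0) | b.0 | 0 | 0 has moves -b-> s27
  s24 = (0 + 0) | 0 | 0 | (0 | 0 + a.0 + a.(0 + 0) + a.(c.0)\{a,c}) has moves -a-> s25, -a-> s26, -a-> s27
  s25 = (0 + 0) | 0 | 0 | (0 + 0) has moves ·
  s26 = (0 + 0) | 0 | 0 | (c.0)\{a,c} has moves ·
  s27 = (0 + 0) | 0 | 0 | 0 has moves ·
Q's transition system — 28 states:
  t0 = c.((0 + 0) | b.0 | c.c.0) | (0 | 0 + 0 + a.0 + a.(0 + 0) + a.(c.0)\{a,c}) has moves -a-> t1, -a-> t2, -a-> t3, -c-> t4
  t1 = c.((0 + 0) | b.0 | c.c.0) | (0 + 0) has moves -c-> t5
  t2 = c.((0 + 0) | b.0 | c.c.0) | (c.0)\{a,c} has moves -c-> t6
  t3 = c.((0 + 0) | b.0 | c.c.0) | 0 has moves -c-> t7
  t4 = (0 + 0) | b.0 | c.c.0 | (0 | 0 + 0 + a.0 + a.(0 + 0) + a.(c.0)\{a,c}) has moves -a-> t5, -a-> t6, -a-> t7, -b-> t8, -c-> t9
  t5 = (0 + 0) | b.0 | c.c.0 | (0 + 0) has moves -b-> t10, -c-> t11
  t6 = (0 + 0) | b.0 | c.c.0 | (c.0)\{a,c} has moves -b-> t12, -c-> t13
  t7 = (0 + 0) | b.0 | c.c.0 | 0 has moves -b-> t14, -c-> t15
  t8 = (0 + 0) | 0 | c.c.0 | (0 | 0 + 0 + a.0 + a.(0 + 0) + a.(c.0)\{a,c}) has moves -a-> t10, -a-> t12, -a-> t14, -c-> t16
  t9 = (0 + 0) | b.0 | c.0 | (0 | 0 + 0 + a.0 + a.(0 + 0) + a.(c.0)\{a,c}) has moves -a-> t11, -a-> t13, -a-> t15, -b-> t16, -c-> t17
  t10 = (0 + 0) | 0 | c.c.0 | (0 + 0) has moves -c-> t18
  t11 = (0 + 0) | b.0 | c.0 | (0 + 0) has moves -b-> t18, -c-> t19
  t12 = (0 + 0) | 0 | c.c.0 | (c.0)\{a,c} has moves -c-> t20
  t13 = (0 + 0) | b.0 | c.0 | (c.0)\{a,c} has moves -b-> t20, -c-> t21
  t14 = (0 + 0) | 0 | c.c.0 | 0 has moves -c-> t22
  t15 = (0 + 0) | b.0 | c.0 | 0 has moves -b-> t22, -c-> t23
  t16 = (0 + 0) | 0 | c.0 | (0 | 0 + 0 + a.0 + a.(0 + 0) + a.(c.0)\{a,c}) has moves -a-> t18, -a-> t20, -a-> t22, -c-> t24
  t17 = (0 + 0) | b.0 | 0 | (0 | 0 + 0 + a.0 + a.(0 + 0) + a.(c.0)\{a,c}) has moves -a-> t19, -a-> t21, -a-> t23, -b-> t24
  t18 = (0 + 0) | 0 | c.0 | (0 + 0) has moves -c-> t25
  t19 = (0 + 0) | b.0 | 0 | (0 + 0) has moves -b-> t25
  t20 = (0 + 0) | 0 | c.0 | (c.0)\{a,c} has moves -c-> t26
  t21 = (0 + 0) | b.0 | 0 | (c.0)\{a,c} has moves -b-> t26
  t22 = (0 + 0) | 0 | c.0 | 0 has moves -c-> t27
  t23 = (0 + 0) | b.0 | 0 | 0 has moves -b-> t27
  t24 = (0 + 0) | 0 | 0 | (0 | 0 + 0 + a.0 + a.(0 + 0) + a.(c.0)\{a,c}) has moves -a-> t25, -a-> t26, -a-> t27
  t25 = (0 + 0) | 0 | 0 | (0 + 0) has moves ·
  t26 = (0 + 0) | 0 | 0 | (c.0)\{a,c} has moves ·
  t27 = (0 + 0) | 0 | 0 | 0 has moves ·
Coarsest stable partition (strong bisimilarity classes):
  B0 = {s0, t0}
  B1 = {s1, s2, s3, t1, t2, t3}
  B2 = {s5, s6, s7, t5, t6, t7}
  B3 = {s10, s12, s14, t10, t12, t14}
  B4 = {s18, s20, s22, t18, t20, t22}
  B5 = {s25, s26, s27, t25, t26, t27}
  B6 = {s11, s13, s15, t11, t13, t15}
  B7 = {s19, s21, s23, t19, t21, t23}
  B8 = {s4, t4}
  B9 = {s8, t8}
  B10 = {s16, t16}
  B11 = {s24, t24}
  B12 = {s9, t9}
  B13 = {s17, t17}
s0 ∈ B0, t0 ∈ B0 → same block

YES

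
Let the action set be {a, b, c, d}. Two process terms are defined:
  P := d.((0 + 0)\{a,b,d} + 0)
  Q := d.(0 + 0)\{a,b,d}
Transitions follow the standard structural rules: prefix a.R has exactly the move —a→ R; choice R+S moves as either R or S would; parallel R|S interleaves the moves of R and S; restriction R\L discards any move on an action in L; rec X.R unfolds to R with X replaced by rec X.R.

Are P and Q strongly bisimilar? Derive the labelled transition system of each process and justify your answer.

LTS(P): 2 reachable states
  p0 = d.((0 + 0)\{a,b,d} + 0) has moves --d--▸ p1
  p1 = (0 + 0)\{a,b,d} + 0 has moves deadlocked
LTS(Q): 2 reachable states
  q0 = d.(0 + 0)\{a,b,d} has moves --d--▸ q1
  q1 = (0 + 0)\{a,b,d} has moves deadlocked
Coarsest stable partition (strong bisimilarity classes):
  B0 = {p0, q0}
  B1 = {p1, q1}
p0 ∈ B0, q0 ∈ B0 → same block

P ~ Q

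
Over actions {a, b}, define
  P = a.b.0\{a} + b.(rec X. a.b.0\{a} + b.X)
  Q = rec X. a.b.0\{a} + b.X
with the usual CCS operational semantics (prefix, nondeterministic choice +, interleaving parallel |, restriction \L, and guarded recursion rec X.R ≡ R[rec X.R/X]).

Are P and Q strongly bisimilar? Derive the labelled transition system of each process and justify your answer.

bisimilar

Reachable graph of P (4 states):
  u0 = a.b.0\{a} + b.(rec X. a.b.0\{a} + b.X) ⊢ =a=> u1, =b=> u2
  u1 = b.0\{a} ⊢ =b=> u3
  u2 = rec X. a.b.0\{a} + b.X ⊢ =a=> u1, =b=> u2
  u3 = 0\{a} ⊢ stopped
Reachable graph of Q (3 states):
  v0 = rec X. a.b.0\{a} + b.X ⊢ =a=> v1, =b=> v0
  v1 = b.0\{a} ⊢ =b=> v2
  v2 = 0\{a} ⊢ stopped
Coarsest stable partition (strong bisimilarity classes):
  B0 = {u0, u2, v0}
  B1 = {u1, v1}
  B2 = {u3, v2}
u0 ∈ B0, v0 ∈ B0 → same block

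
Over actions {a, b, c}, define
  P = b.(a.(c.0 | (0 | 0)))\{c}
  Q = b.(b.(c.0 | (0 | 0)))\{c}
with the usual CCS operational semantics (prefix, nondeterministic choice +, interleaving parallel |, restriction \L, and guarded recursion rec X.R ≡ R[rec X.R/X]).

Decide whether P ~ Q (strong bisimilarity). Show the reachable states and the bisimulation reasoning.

not bisimilar

LTS(P): 3 reachable states
  p0 = b.(a.(c.0 | (0 | 0)))\{c} ⊢ --b--▸ p1
  p1 = (a.(c.0 | (0 | 0)))\{c} ⊢ --a--▸ p2
  p2 = (c.0 | (0 | 0))\{c} ⊢ ·
LTS(Q): 3 reachable states
  q0 = b.(b.(c.0 | (0 | 0)))\{c} ⊢ --b--▸ q1
  q1 = (b.(c.0 | (0 | 0)))\{c} ⊢ --b--▸ q2
  q2 = (c.0 | (0 | 0))\{c} ⊢ ·
Coarsest stable partition (strong bisimilarity classes):
  B0 = {p0}
  B1 = {p1}
  B2 = {p2, q2}
  B3 = {q0}
  B4 = {q1}
p0 ∈ B0, q0 ∈ B3 → different blocks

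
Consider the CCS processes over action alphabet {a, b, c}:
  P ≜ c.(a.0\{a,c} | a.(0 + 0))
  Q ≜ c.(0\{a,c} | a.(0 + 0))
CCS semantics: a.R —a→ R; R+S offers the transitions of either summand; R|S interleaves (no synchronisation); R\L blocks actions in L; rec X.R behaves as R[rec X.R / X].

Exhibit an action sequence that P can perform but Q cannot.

caa

P's transition system — 5 states:
  u0 = c.(a.0\{a,c} | a.(0 + 0)) → -c-> u1
  u1 = a.0\{a,c} | a.(0 + 0) → -a-> u2, -a-> u3
  u2 = 0\{a,c} | a.(0 + 0) → -a-> u4
  u3 = a.0\{a,c} | (0 + 0) → -a-> u4
  u4 = 0\{a,c} | (0 + 0) → ∅
Q's transition system — 3 states:
  v0 = c.(0\{a,c} | a.(0 + 0)) → -c-> v1
  v1 = 0\{a,c} | a.(0 + 0) → -a-> v2
  v2 = 0\{a,c} | (0 + 0) → ∅
Run σ = ⟨caa⟩ on P: start {u0}
  after c @ step 1: {u1}
  after a @ step 2: {u2, u3}
  after a @ step 3: {u4}
  — P admits the full trace.
Run σ = ⟨caa⟩ on Q: start {v0}
  after c @ step 1: {v1}
  after a @ step 2: {v2}
  after a @ step 3: no successor for Q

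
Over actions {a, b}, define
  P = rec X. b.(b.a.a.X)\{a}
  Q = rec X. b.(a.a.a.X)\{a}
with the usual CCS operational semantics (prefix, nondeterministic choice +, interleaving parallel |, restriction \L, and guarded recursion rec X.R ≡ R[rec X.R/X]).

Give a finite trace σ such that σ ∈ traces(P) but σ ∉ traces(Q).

bb

Reachable graph of P (3 states):
  u0 = rec X. b.(b.a.a.X)\{a} has moves ··b··> u1
  u1 = (b.a.a.(rec X. b.(b.a.a.X)\{a}))\{a} has moves ··b··> u2
  u2 = (a.a.(rec X. b.(b.a.a.X)\{a}))\{a} has moves ·
Reachable graph of Q (2 states):
  v0 = rec X. b.(a.a.a.X)\{a} has moves ··b··> v1
  v1 = (a.a.a.(rec X. b.(a.a.a.X)\{a}))\{a} has moves ·
Run σ = ⟨bb⟩ on P: start {u0}
  step 1 (b): {u1}
  step 2 (b): {u2}
  ✓ P
Run σ = ⟨bb⟩ on Q: start {v0}
  step 1 (b): {v1}
  step 2 (b): ∅  — Q cannot continue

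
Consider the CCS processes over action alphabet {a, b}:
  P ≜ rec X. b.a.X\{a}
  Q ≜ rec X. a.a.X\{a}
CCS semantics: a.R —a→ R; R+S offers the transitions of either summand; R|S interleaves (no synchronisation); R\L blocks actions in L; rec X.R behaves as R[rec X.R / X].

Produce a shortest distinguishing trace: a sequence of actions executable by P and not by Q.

P's transition system — 4 states:
  m0 = rec X. b.a.X\{a} | -b-> m1
  m1 = a.(rec X. b.a.X\{a})\{a} | -a-> m2
  m2 = (rec X. b.a.X\{a})\{a} | -b-> m3
  m3 = (a.(rec X. b.a.X\{a})\{a})\{a} | ·
Q's transition system — 3 states:
  n0 = rec X. a.a.X\{a} | -a-> n1
  n1 = a.(rec X. a.a.X\{a})\{a} | -a-> n2
  n2 = (rec X. a.a.X\{a})\{a} | ·
Executing b from P (initial set {m0}):
  [1] b ⇒ {m1}
  ✓ P
Executing b from Q (initial set {n0}):
  [1] b ⇒ ∅  — Q cannot continue

b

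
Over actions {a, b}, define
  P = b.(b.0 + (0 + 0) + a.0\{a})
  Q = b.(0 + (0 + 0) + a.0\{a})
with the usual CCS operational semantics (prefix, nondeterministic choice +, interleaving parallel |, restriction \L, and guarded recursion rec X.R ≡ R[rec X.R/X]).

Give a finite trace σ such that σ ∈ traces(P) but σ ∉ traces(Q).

bb

LTS(P): 4 reachable states
  u0 = b.(b.0 + (0 + 0) + a.0\{a}) ⊢ --b--▸ u1
  u1 = b.0 + (0 + 0) + a.0\{a} ⊢ --a--▸ u2, --b--▸ u3
  u2 = 0\{a} ⊢ ∅
  u3 = 0 ⊢ ∅
LTS(Q): 3 reachable states
  v0 = b.(0 + (0 + 0) + a.0\{a}) ⊢ --b--▸ v1
  v1 = 0 + (0 + 0) + a.0\{a} ⊢ --a--▸ v2
  v2 = 0\{a} ⊢ ∅
Trace ⟨bb⟩ through P, begin at {u0}:
  step 1 (b): {u1}
  step 2 (b): {u3}
  P completes σ.
Trace ⟨bb⟩ through Q, begin at {v0}:
  step 1 (b): {v1}
  step 2 (b): ∅ (Q stuck)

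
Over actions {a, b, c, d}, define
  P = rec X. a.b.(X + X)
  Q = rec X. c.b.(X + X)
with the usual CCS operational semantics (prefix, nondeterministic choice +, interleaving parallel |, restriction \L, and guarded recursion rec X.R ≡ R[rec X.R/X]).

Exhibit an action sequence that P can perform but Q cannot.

P's transition system — 3 states:
  s0 = rec X. a.b.(X + X) has moves -a-> s1
  s1 = b.((rec X. a.b.(X + X)) + (rec X. a.b.(X + X))) has moves -b-> s2
  s2 = (rec X. a.b.(X + X)) + (rec X. a.b.(X + X)) has moves -a-> s1
Q's transition system — 3 states:
  t0 = rec X. c.b.(X + X) has moves -c-> t1
  t1 = b.((rec X. c.b.(X + X)) + (rec X. c.b.(X + X))) has moves -b-> t2
  t2 = (rec X. c.b.(X + X)) + (rec X. c.b.(X + X)) has moves -c-> t1
Trace ⟨a⟩ through P, begin at {s0}:
  step 1 (a): {s1}
  ✓ P
Trace ⟨a⟩ through Q, begin at {t0}:
  step 1 (a): no successor for Q

a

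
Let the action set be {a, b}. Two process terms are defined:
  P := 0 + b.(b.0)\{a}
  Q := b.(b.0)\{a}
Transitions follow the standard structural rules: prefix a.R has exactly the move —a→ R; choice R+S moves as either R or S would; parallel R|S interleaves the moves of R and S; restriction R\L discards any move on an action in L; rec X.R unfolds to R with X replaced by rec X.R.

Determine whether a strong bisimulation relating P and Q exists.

P's transition system — 3 states:
  m0 = 0 + b.(b.0)\{a} → —b→ m1
  m1 = (b.0)\{a} → —b→ m2
  m2 = 0\{a} → ∅
Q's transition system — 3 states:
  n0 = b.(b.0)\{a} → —b→ n1
  n1 = (b.0)\{a} → —b→ n2
  n2 = 0\{a} → ∅
Partition-refinement fixed point:
  B0 = {m0, n0}
  B1 = {m1, n1}
  B2 = {m2, n2}
m0 ∈ B0, n0 ∈ B0 → same block

P ~ Q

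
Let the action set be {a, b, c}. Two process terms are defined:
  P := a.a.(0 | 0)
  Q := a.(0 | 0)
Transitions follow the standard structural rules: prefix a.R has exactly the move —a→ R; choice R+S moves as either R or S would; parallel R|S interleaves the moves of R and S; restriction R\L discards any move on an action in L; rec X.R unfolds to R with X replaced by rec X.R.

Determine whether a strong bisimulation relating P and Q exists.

P ≁ Q

Reachable graph of P (3 states):
  u0 = a.a.(0 | 0) :: -a-> u1
  u1 = a.(0 | 0) :: -a-> u2
  u2 = 0 | 0 :: ∅
Reachable graph of Q (2 states):
  v0 = a.(0 | 0) :: -a-> v1
  v1 = 0 | 0 :: ∅
Bisimilarity quotient blocks:
  B0 = {u0}
  B1 = {u1, v0}
  B2 = {u2, v1}
u0 ∈ B0, v0 ∈ B1 → different blocks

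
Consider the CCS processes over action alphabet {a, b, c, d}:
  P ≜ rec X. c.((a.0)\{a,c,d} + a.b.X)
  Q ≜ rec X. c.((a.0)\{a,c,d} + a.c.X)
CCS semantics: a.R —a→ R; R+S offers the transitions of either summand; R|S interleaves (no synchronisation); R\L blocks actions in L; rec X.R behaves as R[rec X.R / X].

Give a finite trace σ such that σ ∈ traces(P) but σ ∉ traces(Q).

cab

LTS(P): 3 reachable states
  u0 = rec X. c.((a.0)\{a,c,d} + a.b.X) | =c=> u1
  u1 = (a.0)\{a,c,d} + a.b.(rec X. c.((a.0)\{a,c,d} + a.b.X)) | =a=> u2
  u2 = b.(rec X. c.((a.0)\{a,c,d} + a.b.X)) | =b=> u0
LTS(Q): 3 reachable states
  v0 = rec X. c.((a.0)\{a,c,d} + a.c.X) | =c=> v1
  v1 = (a.0)\{a,c,d} + a.c.(rec X. c.((a.0)\{a,c,d} + a.c.X)) | =a=> v2
  v2 = c.(rec X. c.((a.0)\{a,c,d} + a.c.X)) | =c=> v0
Run σ = ⟨cab⟩ on P: start {u0}
  step 1 (c): {u1}
  step 2 (a): {u2}
  step 3 (b): {u0}
  ✓ P
Run σ = ⟨cab⟩ on Q: start {v0}
  step 1 (c): {v1}
  step 2 (a): {v2}
  step 3 (b): ∅  — Q cannot continue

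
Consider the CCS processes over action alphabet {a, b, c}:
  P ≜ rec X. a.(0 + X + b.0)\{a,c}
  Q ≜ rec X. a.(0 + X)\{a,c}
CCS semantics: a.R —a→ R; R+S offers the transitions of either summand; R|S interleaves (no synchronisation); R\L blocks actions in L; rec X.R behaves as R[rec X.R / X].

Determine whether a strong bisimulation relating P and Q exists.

Reachable graph of P (3 states):
  s0 = rec X. a.(0 + X + b.0)\{a,c} ⊢ ··a··> s1
  s1 = (0 + (rec X. a.(0 + X + b.0)\{a,c}) + b.0)\{a,c} ⊢ ··b··> s2
  s2 = 0\{a,c} ⊢ ∅
Reachable graph of Q (2 states):
  t0 = rec X. a.(0 + X)\{a,c} ⊢ ··a··> t1
  t1 = (0 + (rec X. a.(0 + X)\{a,c}))\{a,c} ⊢ ∅
Partition-refinement fixed point:
  B0 = {s0}
  B1 = {s1}
  B2 = {s2, t1}
  B3 = {t0}
s0 ∈ B0, t0 ∈ B3 → different blocks

P ≁ Q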